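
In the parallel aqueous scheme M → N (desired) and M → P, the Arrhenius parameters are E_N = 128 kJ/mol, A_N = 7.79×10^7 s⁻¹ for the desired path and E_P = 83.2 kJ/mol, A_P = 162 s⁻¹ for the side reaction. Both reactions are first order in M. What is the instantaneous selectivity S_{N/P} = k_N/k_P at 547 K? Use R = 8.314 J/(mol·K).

Since both paths have the same order in M, the concentration cancels and S_{N/P} = k_N/k_P = (A_N/A_P)·exp[(E_P−E_N)/(RT)].
(E_P−E_N)/(RT) = (83.2−128)×10³/(8.314×547) = -44800/4548 = -9.851.
k_N/k_P = (7.79×10^7/162)·exp(-9.851) = 4.809×10^5 × 5.269×10^-5 = 25.3.
Since E_N > E_P, raising the temperature improves selectivity toward N.

25.3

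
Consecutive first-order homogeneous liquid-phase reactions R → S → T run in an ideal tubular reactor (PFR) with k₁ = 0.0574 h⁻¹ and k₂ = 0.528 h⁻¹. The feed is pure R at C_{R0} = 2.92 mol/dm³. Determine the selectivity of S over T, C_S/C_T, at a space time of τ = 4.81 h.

0.524

The intermediate concentration in a first-order A→B→C sequence is C_S = k₁C_{R0}(e^(−k₁τ) − e^(−k₂τ))/(k₂−k₁).
e^(−k₁τ) = e^(−0.0574×4.81) = e^(−0.2761) = 0.7587; e^(−k₂τ) = e^(−2.540) = 0.07889.
C_S = 0.0574×2.92/(0.528−0.0574) × (0.7587−0.07889) = 0.3562×0.6798 = 0.2421 mol/dm³.
C_R = C_{R0}e^(−k₁τ) = 2.216 mol/dm³, so C_T = C_{R0}−C_R−C_S = 0.4623 mol/dm³; C_S/C_T = 0.524.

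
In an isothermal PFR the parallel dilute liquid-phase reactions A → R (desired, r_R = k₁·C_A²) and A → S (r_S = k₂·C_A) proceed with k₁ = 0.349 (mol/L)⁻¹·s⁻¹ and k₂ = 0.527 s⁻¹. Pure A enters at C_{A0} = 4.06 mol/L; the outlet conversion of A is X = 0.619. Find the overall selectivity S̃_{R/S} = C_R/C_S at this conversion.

C_A = C_{A0}(1−X) = 1.547 mol/L.
Along a PFR/batch, dC_S/dC_A = −r_S/(r_R+r_S) = −k₂/(k₂+k₁·C_A).
Integrating from C_{A0} to C_A: C_S = (0.527/0.349)·ln[(0.527+0.349·4.06)/(0.527+0.349·1.55)] = 1.510·ln(1.944/1.067) = 0.9060 mol/L.
Then C_R = (C_{A0}−C_A) − C_S = 2.513 − 0.9060 = 1.607 mol/L.
S̃_{R/S} = C_R/C_S = 1.607/0.9060 = 1.77.

1.77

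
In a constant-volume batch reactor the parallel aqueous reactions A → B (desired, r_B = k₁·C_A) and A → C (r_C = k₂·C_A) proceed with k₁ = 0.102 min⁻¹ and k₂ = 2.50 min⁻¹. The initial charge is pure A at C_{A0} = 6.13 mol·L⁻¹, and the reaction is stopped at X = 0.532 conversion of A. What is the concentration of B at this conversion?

0.128 mol·L⁻¹

C_A = C_{A0}(1−X) = 2.869 mol·L⁻¹.
Both paths are first order in A, so the instantaneous fraction to B is constant: dC_B/d(−C_A) = k₁/(k₁+k₂) = 0.03920.
C_B = 0.03920·(C_{A0}−C_A) = 0.03920×3.261 = 0.128 mol·L⁻¹.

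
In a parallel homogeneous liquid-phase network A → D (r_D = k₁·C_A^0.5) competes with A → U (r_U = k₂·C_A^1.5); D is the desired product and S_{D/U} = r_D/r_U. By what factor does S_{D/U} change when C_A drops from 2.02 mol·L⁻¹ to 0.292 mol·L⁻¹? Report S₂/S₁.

S_{D/U} = (k₁/k₂)·C_A⁻¹, so S₂/S₁ = (C_{A,2}/C_{A,1})⁻¹.
= 2.02/0.292 = 6.92.

6.92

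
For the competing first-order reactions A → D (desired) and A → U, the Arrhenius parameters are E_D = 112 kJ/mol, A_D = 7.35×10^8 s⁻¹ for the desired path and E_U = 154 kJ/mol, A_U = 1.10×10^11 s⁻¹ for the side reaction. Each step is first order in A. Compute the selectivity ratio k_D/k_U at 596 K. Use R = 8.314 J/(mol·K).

Since both paths have the same order in A, the concentration cancels and S_{D/U} = k_D/k_U = (A_D/A_U)·exp[(E_U−E_D)/(RT)].
(E_U−E_D)/(RT) = (154−112)×10³/(8.314×596) = 42000/4955 = 8.476.
k_D/k_U = (7.35×10^8/1.10×10^11)·exp(8.476) = 0.006682 × 4798 = 32.1.

32.1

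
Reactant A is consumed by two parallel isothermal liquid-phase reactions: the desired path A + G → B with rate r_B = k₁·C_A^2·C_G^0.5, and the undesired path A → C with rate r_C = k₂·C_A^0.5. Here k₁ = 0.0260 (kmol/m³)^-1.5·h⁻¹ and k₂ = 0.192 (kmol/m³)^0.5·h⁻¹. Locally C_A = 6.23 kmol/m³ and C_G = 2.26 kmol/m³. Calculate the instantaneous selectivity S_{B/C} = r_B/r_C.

S_{B/C} = r_B/r_C = (k₁·C_A^2·C_G^0.5)/(k₂·C_A^0.5) = (k₁/k₂)·C_A^1.5·C_G^0.5.
= (0.0260×6.230^2×2.260^0.5) / (0.192×6.230^0.5) = 1.517/0.4792 = 3.17.
Since the desired path is higher order in A, keeping C_A high (PFR or concentrated feed) favours B.

3.17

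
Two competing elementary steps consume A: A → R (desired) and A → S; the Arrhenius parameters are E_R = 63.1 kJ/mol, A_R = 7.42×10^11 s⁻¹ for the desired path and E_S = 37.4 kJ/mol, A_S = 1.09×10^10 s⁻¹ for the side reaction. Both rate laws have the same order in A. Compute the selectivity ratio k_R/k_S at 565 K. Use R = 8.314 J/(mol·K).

0.286

Since both paths have the same order in A, the concentration cancels and S_{R/S} = k_R/k_S = (A_R/A_S)·exp[(E_S−E_R)/(RT)].
(E_S−E_R)/(RT) = (37.4−63.1)×10³/(8.314×565) = -25700/4697 = -5.471.
k_R/k_S = (7.42×10^11/1.09×10^10)·exp(-5.471) = 68.07 × 0.004207 = 0.286.
Since E_R > E_S, raising the temperature improves selectivity toward R.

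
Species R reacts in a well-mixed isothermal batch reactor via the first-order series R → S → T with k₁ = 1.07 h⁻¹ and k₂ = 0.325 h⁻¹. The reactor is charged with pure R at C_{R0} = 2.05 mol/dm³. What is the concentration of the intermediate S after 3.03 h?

0.985 mol/dm³

For first-order series with pure R initially, C_S(t) = k₁C_{R0}/(k₂−k₁)·(e^(−k₁t) − e^(−k₂t)).
e^(−k₁t) = e^(−1.07×3.03) = e^(−3.242) = 0.03908; e^(−k₂t) = e^(−0.9848) = 0.3735.
C_S = 1.07×2.05/(0.325−1.07) × (0.03908−0.3735) = (-2.944)×(-0.3345) = 0.9847 mol/dm³.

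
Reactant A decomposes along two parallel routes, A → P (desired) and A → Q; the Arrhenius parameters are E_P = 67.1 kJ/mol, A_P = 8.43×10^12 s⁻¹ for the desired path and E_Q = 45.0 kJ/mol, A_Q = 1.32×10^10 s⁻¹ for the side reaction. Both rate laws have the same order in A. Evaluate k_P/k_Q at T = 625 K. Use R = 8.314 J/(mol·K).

9.08

Since both paths have the same order in A, the concentration cancels and S_{P/Q} = k_P/k_Q = (A_P/A_Q)·exp[(E_Q−E_P)/(RT)].
(E_Q−E_P)/(RT) = (45.0−67.1)×10³/(8.314×625) = -22100/5196 = -4.253.
k_P/k_Q = (8.43×10^12/1.32×10^10)·exp(-4.253) = 638.6 × 0.01422 = 9.08.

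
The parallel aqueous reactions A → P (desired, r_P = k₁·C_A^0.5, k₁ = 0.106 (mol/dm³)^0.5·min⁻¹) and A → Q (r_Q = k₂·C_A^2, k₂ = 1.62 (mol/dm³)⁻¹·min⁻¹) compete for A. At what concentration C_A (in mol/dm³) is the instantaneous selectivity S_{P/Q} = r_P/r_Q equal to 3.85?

0.0661 mol/dm³

S_{P/Q} = (k₁/k₂)·C_A^-1.5 ⇒ C_A = (S·k₂/k₁)^(1/(-1.5)).
= (3.85×1.62/0.106)^(-0.6667) = (58.84)^(-0.6667) = 0.0661 mol/dm³.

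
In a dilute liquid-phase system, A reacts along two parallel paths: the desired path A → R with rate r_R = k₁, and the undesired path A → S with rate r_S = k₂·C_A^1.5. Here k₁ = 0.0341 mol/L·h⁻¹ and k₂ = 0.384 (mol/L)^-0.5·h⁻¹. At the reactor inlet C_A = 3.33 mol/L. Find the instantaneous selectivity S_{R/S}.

S_{R/S} = r_R/r_S = (k₁)/(k₂·C_A^1.5) = (k₁/k₂)·C_A^-1.5.
= (0.0341) / (0.384×3.330^1.5) = 0.03410/2.333 = 0.0146.

0.0146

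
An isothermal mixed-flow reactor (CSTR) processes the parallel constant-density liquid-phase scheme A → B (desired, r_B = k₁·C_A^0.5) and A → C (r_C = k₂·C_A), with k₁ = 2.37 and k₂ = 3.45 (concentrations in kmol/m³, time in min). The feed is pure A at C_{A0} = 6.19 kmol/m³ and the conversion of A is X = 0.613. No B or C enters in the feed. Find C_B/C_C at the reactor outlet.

Exit C_A = C_{A0}(1−X) = 6.19×0.387 = 2.396 kmol/m³.
In a CSTR the entire volume is at exit conditions, so r_B = 2.37×2.396^0.5 = 3.668 and r_C = 3.45×2.396 = 8.265.
Overall selectivity = C_B/C_C = r_Bτ/(r_Cτ) = r_B/r_C = 0.444.

0.444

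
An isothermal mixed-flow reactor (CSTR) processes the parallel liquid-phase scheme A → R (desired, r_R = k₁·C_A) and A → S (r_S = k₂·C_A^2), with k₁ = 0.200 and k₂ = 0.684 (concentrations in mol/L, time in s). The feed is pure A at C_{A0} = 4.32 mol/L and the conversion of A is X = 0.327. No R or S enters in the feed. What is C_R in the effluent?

0.129 mol/L

Exit C_A = C_{A0}(1−X) = 4.32×0.673 = 2.907 mol/L.
In a CSTR the entire volume is at exit conditions, so r_R = 0.200×2.907 = 0.5815 and r_S = 0.684×2.907^2 = 5.782.
Fraction of consumed A going to R: r_R/(r_R+r_S) = 0.09138.
C_R = 0.09138·C_{A0}·X = 0.09138×4.32×0.327 = 0.129 mol/L.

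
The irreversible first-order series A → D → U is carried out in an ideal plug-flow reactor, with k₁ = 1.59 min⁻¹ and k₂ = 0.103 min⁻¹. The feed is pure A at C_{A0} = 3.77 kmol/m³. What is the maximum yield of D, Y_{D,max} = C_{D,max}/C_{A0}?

0.827

For a first-order series the maximum intermediate yield is C_{D,max}/C_{A0} = (k₁/k₂)^[k₂/(k₂−k₁)].
= (1.59/0.103)^(0.103/(0.103−1.59)) = (15.44)^(-0.06927) = 0.8273.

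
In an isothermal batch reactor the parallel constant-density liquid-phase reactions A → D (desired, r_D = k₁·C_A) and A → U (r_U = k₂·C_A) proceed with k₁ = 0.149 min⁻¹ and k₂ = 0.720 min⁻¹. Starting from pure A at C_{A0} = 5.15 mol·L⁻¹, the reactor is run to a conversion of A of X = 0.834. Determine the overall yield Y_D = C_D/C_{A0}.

0.143

C_A = C_{A0}(1−X) = 0.8549 mol·L⁻¹.
Both paths are first order in A, so the instantaneous fraction to D is constant: dC_D/d(−C_A) = k₁/(k₁+k₂) = 0.1715.
C_D = 0.1715·(C_{A0}−C_A) = 0.1715×4.295 = 0.736 mol·L⁻¹.
Y_D = C_D/C_{A0} = 0.7364/5.15 = 0.143.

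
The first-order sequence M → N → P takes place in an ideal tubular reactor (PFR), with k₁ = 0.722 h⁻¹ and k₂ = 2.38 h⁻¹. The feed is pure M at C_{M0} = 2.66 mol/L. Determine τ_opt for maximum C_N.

0.719 h

Setting dC_N/dτ = 0 gives τ_opt = ln(k₂/k₁)/(k₂−k₁).
= ln(2.38/0.722)/(2.38−0.722) = ln(3.296)/1.658 = 1.193/1.658 = 0.719 h.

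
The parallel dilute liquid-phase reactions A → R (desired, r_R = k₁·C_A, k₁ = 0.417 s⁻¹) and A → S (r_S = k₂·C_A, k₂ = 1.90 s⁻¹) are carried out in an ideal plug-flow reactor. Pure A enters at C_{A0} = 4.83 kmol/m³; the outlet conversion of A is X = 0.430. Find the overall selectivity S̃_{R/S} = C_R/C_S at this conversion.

0.219

C_A = C_{A0}(1−X) = 2.753 kmol/m³.
Both paths are first order in A, so the instantaneous fraction to R is constant: dC_R/d(−C_A) = k₁/(k₁+k₂) = 0.1800.
C_R = 0.1800·(C_{A0}−C_A) = 0.1800×2.077 = 0.374 kmol/m³.
C_S = (C_{A0}−C_A)−C_R = 1.703 kmol/m³; S̃_{R/S} = 0.3738/1.703 = 0.219.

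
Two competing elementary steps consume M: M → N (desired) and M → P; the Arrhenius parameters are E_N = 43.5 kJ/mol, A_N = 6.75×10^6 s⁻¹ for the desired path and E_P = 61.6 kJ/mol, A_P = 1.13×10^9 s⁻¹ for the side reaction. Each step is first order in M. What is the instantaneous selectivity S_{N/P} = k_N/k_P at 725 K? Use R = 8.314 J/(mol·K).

0.120

Since both paths have the same order in M, the concentration cancels and S_{N/P} = k_N/k_P = (A_N/A_P)·exp[(E_P−E_N)/(RT)].
(E_P−E_N)/(RT) = (61.6−43.5)×10³/(8.314×725) = 18100/6028 = 3.003.
k_N/k_P = (6.75×10^6/1.13×10^9)·exp(3.003) = 0.005973 × 20.14 = 0.120.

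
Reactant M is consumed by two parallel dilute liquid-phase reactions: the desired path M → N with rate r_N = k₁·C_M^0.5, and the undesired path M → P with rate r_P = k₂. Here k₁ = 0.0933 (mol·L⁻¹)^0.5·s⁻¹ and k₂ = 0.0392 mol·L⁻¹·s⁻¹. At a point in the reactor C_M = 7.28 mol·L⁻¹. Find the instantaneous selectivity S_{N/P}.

6.42

S_{N/P} = r_N/r_P = (k₁·C_M^0.5)/(k₂) = (k₁/k₂)·C_M^0.5.
= (0.0933×7.280^0.5) / (0.0392) = 0.2517/0.03920 = 6.42.
Since the desired path is higher order in M, keeping C_M high (PFR or concentrated feed) favours N.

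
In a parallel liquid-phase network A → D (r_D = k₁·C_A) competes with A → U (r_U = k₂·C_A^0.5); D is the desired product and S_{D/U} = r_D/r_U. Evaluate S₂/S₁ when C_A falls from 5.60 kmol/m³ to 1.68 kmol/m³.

0.548

S_{D/U} = (k₁/k₂)·C_A^0.5, so S₂/S₁ = (C_{A,2}/C_{A,1})^0.5.
= (1.68/5.60)^0.5 = (0.3000)^0.5 = 0.548.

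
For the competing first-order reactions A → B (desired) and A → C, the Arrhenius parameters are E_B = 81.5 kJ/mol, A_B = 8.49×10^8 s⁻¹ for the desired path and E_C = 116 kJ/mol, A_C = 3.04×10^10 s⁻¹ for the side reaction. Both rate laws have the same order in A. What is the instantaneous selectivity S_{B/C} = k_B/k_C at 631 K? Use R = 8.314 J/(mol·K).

With equal orders, S_{B/C} = k_B/k_C = (A_B/A_C)·exp[(E_C−E_B)/(RT)].
(E_C−E_B)/(RT) = (116−81.5)×10³/(8.314×631) = 34500/5246 = 6.576.
k_B/k_C = (8.49×10^8/3.04×10^10)·exp(6.576) = 0.02793 × 717.9 = 20.0.

20.0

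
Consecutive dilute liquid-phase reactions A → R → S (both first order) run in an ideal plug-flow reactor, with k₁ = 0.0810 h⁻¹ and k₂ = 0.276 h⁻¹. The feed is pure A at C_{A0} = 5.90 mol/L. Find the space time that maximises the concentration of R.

For first-order series the maximum of C_R occurs at τ_opt = ln(k₂/k₁)/(k₂−k₁).
= ln(0.276/0.0810)/(0.276−0.0810) = ln(3.407)/0.1950 = 1.226/0.1950 = 6.29 h.

6.29 h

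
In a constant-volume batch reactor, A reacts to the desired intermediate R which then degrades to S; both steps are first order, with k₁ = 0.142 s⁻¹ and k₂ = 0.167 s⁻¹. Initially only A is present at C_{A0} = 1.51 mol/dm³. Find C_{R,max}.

0.511 mol/dm³

At the optimum, C_{R,max}/C_{A0} = (k₁/k₂)^[k₂/(k₂−k₁)].
= (0.142/0.167)^(0.167/(0.167−0.142)) = (0.8503)^(6.680) = 0.3385.
C_{R,max} = 0.3385×1.51 = 0.511 mol/dm³.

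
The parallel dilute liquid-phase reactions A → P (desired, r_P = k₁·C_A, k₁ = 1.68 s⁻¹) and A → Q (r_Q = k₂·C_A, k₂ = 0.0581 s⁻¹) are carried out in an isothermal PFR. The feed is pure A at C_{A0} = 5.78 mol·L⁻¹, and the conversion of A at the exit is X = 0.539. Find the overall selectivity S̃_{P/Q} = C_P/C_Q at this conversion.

C_A = C_{A0}(1−X) = 2.665 mol·L⁻¹.
Both paths are first order in A, so the instantaneous fraction to P is constant: dC_P/d(−C_A) = k₁/(k₁+k₂) = 0.9666.
C_P = 0.9666·(C_{A0}−C_A) = 0.9666×3.115 = 3.01 mol·L⁻¹.
C_Q = (C_{A0}−C_A)−C_P = 0.1041 mol·L⁻¹; S̃_{P/Q} = 3.011/0.1041 = 28.9.

28.9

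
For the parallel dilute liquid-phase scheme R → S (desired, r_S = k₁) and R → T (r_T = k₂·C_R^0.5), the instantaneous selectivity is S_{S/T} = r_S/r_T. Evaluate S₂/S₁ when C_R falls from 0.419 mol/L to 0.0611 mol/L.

S_{S/T} = (k₁/k₂)·C_R^-0.5, so S₂/S₁ = (C_{R,2}/C_{R,1})^-0.5.
= (0.0611/0.419)^(-0.5) = (0.1458)^(-0.5) = 2.62.

2.62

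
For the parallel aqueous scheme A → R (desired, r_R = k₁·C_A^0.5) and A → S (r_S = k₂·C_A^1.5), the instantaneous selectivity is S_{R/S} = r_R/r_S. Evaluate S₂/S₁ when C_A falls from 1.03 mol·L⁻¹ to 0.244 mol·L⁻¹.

S_{R/S} = (k₁/k₂)·C_A⁻¹, so S₂/S₁ = (C_{A,2}/C_{A,1})⁻¹.
= 1.03/0.244 = 4.22.

4.22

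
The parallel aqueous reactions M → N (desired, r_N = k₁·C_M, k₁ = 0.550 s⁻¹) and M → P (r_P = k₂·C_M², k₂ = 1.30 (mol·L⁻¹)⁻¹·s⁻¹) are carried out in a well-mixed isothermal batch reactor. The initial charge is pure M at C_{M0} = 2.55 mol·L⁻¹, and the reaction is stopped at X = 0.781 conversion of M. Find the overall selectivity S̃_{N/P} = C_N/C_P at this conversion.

C_M = C_{M0}(1−X) = 0.5584 mol·L⁻¹.
Along a PFR/batch, dC_N/dC_M = −r_N/(r_N+r_P) = −k₁/(k₁+k₂·C_M).
Integrating from C_{M0} to C_M: C_N = (0.550/1.30)·ln[(0.550+1.30·2.55)/(0.550+1.30·0.558)] = 0.4231·ln(3.865/1.276) = 0.4689 mol·L⁻¹.
C_P = (C_{M0}−C_M)−C_N = 1.523 mol·L⁻¹; S̃_{N/P} = 0.4689/1.523 = 0.308.

0.308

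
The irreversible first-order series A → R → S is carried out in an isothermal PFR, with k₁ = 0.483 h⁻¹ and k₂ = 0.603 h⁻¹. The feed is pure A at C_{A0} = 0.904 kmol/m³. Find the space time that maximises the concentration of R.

Setting dC_R/dτ = 0 gives τ_opt = ln(k₂/k₁)/(k₂−k₁).
= ln(0.603/0.483)/(0.603−0.483) = ln(1.248)/0.1200 = 0.2219/0.1200 = 1.85 h.

1.85 h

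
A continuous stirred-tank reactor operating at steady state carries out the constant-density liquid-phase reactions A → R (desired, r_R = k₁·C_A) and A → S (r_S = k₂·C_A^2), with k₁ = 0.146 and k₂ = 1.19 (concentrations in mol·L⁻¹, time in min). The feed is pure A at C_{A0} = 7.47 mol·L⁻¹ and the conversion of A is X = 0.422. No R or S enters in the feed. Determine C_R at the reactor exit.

0.0871 mol·L⁻¹

Exit C_A = C_{A0}(1−X) = 7.47×0.578 = 4.318 mol·L⁻¹.
Rates in a CSTR are evaluated at the outlet concentration: r_R = 0.146×4.318 = 0.6304, r_S = 1.19×4.318^2 = 22.18.
Fraction of consumed A going to R: r_R/(r_R+r_S) = 0.02763.
C_R = 0.02763·C_{A0}·X = 0.02763×7.47×0.422 = 0.0871 mol·L⁻¹.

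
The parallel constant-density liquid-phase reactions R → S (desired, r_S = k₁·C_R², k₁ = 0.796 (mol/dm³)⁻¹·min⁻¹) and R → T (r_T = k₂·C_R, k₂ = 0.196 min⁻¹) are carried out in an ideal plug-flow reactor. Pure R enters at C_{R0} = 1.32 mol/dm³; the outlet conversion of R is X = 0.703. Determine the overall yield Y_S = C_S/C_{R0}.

C_R = C_{R0}(1−X) = 0.3920 mol/dm³.
Along a PFR/batch, dC_T/dC_R = −r_T/(r_S+r_T) = −k₂/(k₂+k₁·C_R).
Integrating from C_{R0} to C_R: C_T = (0.196/0.796)·ln[(0.196+0.796·1.32)/(0.196+0.796·0.392)] = 0.2462·ln(1.247/0.5081) = 0.2210 mol/dm³.
Then C_S = (C_{R0}−C_R) − C_T = 0.9280 − 0.2210 = 0.7069 mol/dm³.
Y_S = C_S/C_{R0} = 0.7069/1.32 = 0.536.

0.536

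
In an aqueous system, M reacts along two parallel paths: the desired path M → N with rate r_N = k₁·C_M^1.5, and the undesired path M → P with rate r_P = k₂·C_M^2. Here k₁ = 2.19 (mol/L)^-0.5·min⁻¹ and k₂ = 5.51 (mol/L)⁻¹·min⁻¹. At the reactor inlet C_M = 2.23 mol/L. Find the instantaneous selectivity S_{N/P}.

0.266

S_{N/P} = r_N/r_P = (k₁·C_M^1.5)/(k₂·C_M^2) = (k₁/k₂)·C_M^-0.5.
= (2.19×2.230^1.5) / (5.51×2.230^2) = 7.293/27.40 = 0.266.
The undesired path is higher order in M, so low C_M (CSTR or dilute feed) favours N.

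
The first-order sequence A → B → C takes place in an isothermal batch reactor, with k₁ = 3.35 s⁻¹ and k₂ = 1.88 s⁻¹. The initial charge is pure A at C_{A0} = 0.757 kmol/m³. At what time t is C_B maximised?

0.393 s

For first-order series the maximum of C_B occurs at t_opt = ln(k₂/k₁)/(k₂−k₁).
= ln(1.88/3.35)/(1.88−3.35) = ln(0.5612)/-1.470 = -0.5777/-1.470 = 0.393 s.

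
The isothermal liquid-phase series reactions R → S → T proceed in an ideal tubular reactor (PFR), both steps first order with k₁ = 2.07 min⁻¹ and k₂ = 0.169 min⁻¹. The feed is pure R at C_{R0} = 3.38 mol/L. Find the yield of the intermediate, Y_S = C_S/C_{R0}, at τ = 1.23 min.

For first-order series with pure R initially, C_S(τ) = k₁C_{R0}/(k₂−k₁)·(e^(−k₁τ) − e^(−k₂τ)).
e^(−k₁τ) = e^(−2.07×1.23) = e^(−2.546) = 0.07839; e^(−k₂τ) = e^(−0.2079) = 0.8123.
C_S = 2.07×3.38/(0.169−2.07) × (0.07839−0.8123) = (-3.680)×(-0.7339) = 2.701 mol/L.
Y_S = C_S/C_{R0} = 2.701/3.38 = 0.799.

0.799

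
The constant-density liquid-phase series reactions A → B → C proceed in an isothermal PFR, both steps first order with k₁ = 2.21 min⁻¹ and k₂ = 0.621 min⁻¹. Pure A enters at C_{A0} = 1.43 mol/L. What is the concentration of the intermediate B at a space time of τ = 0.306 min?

0.633 mol/L

For first-order series with pure A initially, C_B(τ) = k₁C_{A0}/(k₂−k₁)·(e^(−k₁τ) − e^(−k₂τ)).
e^(−k₁τ) = e^(−2.21×0.306) = e^(−0.6763) = 0.5085; e^(−k₂τ) = e^(−0.1900) = 0.8269.
C_B = 2.21×1.43/(0.621−2.21) × (0.5085−0.8269) = (-1.989)×(-0.3184) = 0.6333 mol/L.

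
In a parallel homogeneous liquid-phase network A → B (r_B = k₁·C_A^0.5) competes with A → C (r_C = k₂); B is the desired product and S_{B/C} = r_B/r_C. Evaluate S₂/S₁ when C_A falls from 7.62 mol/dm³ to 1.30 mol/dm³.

S_{B/C} = (k₁/k₂)·C_A^0.5, so S₂/S₁ = (C_{A,2}/C_{A,1})^0.5.
= (1.30/7.62)^0.5 = (0.1706)^0.5 = 0.413.

0.413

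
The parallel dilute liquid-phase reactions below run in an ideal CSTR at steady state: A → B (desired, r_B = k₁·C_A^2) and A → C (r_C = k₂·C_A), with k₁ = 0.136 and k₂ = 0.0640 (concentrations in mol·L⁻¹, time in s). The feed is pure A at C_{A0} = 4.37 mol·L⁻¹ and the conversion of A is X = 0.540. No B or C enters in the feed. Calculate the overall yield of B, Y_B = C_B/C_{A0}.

0.438

Exit C_A = C_{A0}(1−X) = 4.37×0.460 = 2.010 mol·L⁻¹.
In a CSTR the entire volume is at exit conditions, so r_B = 0.136×2.010^2 = 0.5496 and r_C = 0.0640×2.010 = 0.1287.
Fraction of consumed A going to B: r_B/(r_B+r_C) = 0.8103.
C_B = 0.8103·C_{A0}·X = 0.8103×4.37×0.540 = 1.91 mol·L⁻¹; Y_B = C_B/C_{A0} = 0.438.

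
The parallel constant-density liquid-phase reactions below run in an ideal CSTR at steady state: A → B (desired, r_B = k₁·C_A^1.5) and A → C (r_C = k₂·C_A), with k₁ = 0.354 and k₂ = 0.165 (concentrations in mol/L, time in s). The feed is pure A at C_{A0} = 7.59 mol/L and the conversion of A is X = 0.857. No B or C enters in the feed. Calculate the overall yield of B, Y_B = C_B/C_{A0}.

Exit C_A = C_{A0}(1−X) = 7.59×0.143 = 1.085 mol/L.
In a CSTR the entire volume is at exit conditions, so r_B = 0.354×1.085^1.5 = 0.4003 and r_C = 0.165×1.085 = 0.1791.
Fraction of consumed A going to B: r_B/(r_B+r_C) = 0.6909.
C_B = 0.6909·C_{A0}·X = 0.6909×7.59×0.857 = 4.49 mol/L; Y_B = C_B/C_{A0} = 0.592.

0.592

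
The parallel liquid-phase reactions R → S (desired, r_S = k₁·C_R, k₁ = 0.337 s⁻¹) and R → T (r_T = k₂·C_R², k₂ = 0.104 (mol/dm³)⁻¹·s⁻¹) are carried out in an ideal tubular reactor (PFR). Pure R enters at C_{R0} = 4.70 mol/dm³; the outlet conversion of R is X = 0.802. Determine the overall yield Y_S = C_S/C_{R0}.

C_R = C_{R0}(1−X) = 0.9306 mol/dm³.
Along a PFR/batch, dC_S/dC_R = −r_S/(r_S+r_T) = −k₁/(k₁+k₂·C_R).
Integrating from C_{R0} to C_R: C_S = (0.337/0.104)·ln[(0.337+0.104·4.70)/(0.337+0.104·0.931)] = 3.240·ln(0.8258/0.4338) = 2.086 mol/dm³.
Y_S = C_S/C_{R0} = 2.086/4.70 = 0.444.

0.444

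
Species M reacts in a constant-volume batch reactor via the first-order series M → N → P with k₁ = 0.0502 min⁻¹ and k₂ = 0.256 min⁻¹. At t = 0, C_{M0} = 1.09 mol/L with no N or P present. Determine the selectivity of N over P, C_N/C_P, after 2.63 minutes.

2.60

Solving the coupled first-order balances gives C_N(t) = [k₁/(k₂−k₁)]·C_{M0}·(e^(−k₁t) − e^(−k₂t)).
e^(−k₁t) = e^(−0.0502×2.63) = e^(−0.1320) = 0.8763; e^(−k₂t) = e^(−0.6733) = 0.5100.
C_N = 0.0502×1.09/(0.256−0.0502) × (0.8763−0.5100) = 0.2659×0.3663 = 0.09739 mol/L.
C_M = C_{M0}e^(−k₁t) = 0.9552 mol/L, so C_P = C_{M0}−C_M−C_N = 0.03743 mol/L; C_N/C_P = 2.60.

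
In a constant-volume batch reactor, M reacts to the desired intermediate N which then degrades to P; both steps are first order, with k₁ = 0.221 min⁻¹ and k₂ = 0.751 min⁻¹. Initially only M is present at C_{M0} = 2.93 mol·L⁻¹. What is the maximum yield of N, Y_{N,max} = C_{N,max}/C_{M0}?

For a first-order series the maximum intermediate yield is C_{N,max}/C_{M0} = (k₁/k₂)^[k₂/(k₂−k₁)].
= (0.221/0.751)^(0.751/(0.751−0.221)) = (0.2943)^(1.417) = 0.1767.

0.177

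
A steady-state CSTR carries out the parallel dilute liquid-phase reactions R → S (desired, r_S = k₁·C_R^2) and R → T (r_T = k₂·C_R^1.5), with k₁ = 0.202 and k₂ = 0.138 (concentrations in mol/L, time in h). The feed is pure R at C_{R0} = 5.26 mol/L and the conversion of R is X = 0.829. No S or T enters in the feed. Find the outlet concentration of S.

2.53 mol/L

Exit C_R = C_{R0}(1−X) = 5.26×0.171 = 0.8995 mol/L.
Rates in a CSTR are evaluated at the outlet concentration: r_S = 0.202×0.8995^2 = 0.1634, r_T = 0.138×0.8995^1.5 = 0.1177.
Fraction of consumed R going to S: r_S/(r_S+r_T) = 0.5813.
C_S = 0.5813·C_{R0}·X = 0.5813×5.26×0.829 = 2.53 mol/L.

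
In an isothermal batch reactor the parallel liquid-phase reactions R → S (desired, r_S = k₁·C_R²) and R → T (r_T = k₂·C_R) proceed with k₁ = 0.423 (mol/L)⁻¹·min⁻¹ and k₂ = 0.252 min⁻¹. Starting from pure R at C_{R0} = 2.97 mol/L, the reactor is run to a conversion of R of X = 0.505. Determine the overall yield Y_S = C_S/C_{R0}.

C_R = C_{R0}(1−X) = 1.470 mol/L.
Along a PFR/batch, dC_T/dC_R = −r_T/(r_S+r_T) = −k₂/(k₂+k₁·C_R).
Integrating from C_{R0} to C_R: C_T = (0.252/0.423)·ln[(0.252+0.423·2.97)/(0.252+0.423·1.47)] = 0.5957·ln(1.508/0.8739) = 0.3252 mol/L.
Then C_S = (C_{R0}−C_R) − C_T = 1.500 − 0.3252 = 1.175 mol/L.
Y_S = C_S/C_{R0} = 1.175/2.97 = 0.396.

0.396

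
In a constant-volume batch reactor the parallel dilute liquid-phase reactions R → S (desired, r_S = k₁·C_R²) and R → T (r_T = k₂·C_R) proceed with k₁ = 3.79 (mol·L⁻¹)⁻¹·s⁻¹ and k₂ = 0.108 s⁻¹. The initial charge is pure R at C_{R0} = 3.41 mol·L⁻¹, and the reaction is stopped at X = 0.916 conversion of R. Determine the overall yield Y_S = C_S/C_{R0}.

0.896

C_R = C_{R0}(1−X) = 0.2864 mol·L⁻¹.
Along a PFR/batch, dC_T/dC_R = −r_T/(r_S+r_T) = −k₂/(k₂+k₁·C_R).
Integrating from C_{R0} to C_R: C_T = (0.108/3.79)·ln[(0.108+3.79·3.41)/(0.108+3.79·0.286)] = 0.02850·ln(13.03/1.194) = 0.06812 mol·L⁻¹.
Then C_S = (C_{R0}−C_R) − C_T = 3.124 − 0.06812 = 3.055 mol·L⁻¹.
Y_S = C_S/C_{R0} = 3.055/3.41 = 0.896.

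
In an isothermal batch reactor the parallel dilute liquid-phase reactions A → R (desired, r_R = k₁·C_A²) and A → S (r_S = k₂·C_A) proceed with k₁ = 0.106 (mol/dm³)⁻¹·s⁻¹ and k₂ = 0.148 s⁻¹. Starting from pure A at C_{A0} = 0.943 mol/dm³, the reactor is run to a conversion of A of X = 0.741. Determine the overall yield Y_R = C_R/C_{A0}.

C_A = C_{A0}(1−X) = 0.2442 mol/dm³.
Along a PFR/batch, dC_S/dC_A = −r_S/(r_R+r_S) = −k₂/(k₂+k₁·C_A).
Integrating from C_{A0} to C_A: C_S = (0.148/0.106)·ln[(0.148+0.106·0.943)/(0.148+0.106·0.244)] = 1.396·ln(0.2480/0.1739) = 0.4954 mol/dm³.
Then C_R = (C_{A0}−C_A) − C_S = 0.6988 − 0.4954 = 0.2033 mol/dm³.
Y_R = C_R/C_{A0} = 0.2033/0.943 = 0.216.

0.216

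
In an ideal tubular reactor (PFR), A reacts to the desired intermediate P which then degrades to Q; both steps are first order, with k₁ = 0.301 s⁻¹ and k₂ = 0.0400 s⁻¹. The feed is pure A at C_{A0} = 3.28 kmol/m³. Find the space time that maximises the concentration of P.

7.73 s

The intermediate peaks when r₁ = r₂, i.e. k₁e^(−k₁τ) = k₂e^(−k₂τ), giving τ_opt = ln(k₂/k₁)/(k₂−k₁).
= ln(0.0400/0.301)/(0.0400−0.301) = ln(0.1329)/-0.2610 = -2.018/-0.2610 = 7.73 s.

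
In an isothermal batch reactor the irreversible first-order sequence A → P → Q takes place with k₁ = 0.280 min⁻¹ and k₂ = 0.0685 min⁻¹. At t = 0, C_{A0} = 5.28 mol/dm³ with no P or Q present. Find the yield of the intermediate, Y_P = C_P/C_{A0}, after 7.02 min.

0.633

Solving the coupled first-order balances gives C_P(t) = [k₁/(k₂−k₁)]·C_{A0}·(e^(−k₁t) − e^(−k₂t)).
e^(−k₁t) = e^(−0.280×7.02) = e^(−1.966) = 0.1401; e^(−k₂t) = e^(−0.4809) = 0.6182.
C_P = 0.280×5.28/(0.0685−0.280) × (0.1401−0.6182) = (-6.990)×(-0.4782) = 3.342 mol/dm³.
Y_P = C_P/C_{A0} = 3.342/5.28 = 0.633.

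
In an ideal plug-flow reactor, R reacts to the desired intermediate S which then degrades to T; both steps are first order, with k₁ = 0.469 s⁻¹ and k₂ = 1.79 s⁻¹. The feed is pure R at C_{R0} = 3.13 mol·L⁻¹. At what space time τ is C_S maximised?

For first-order series the maximum of C_S occurs at τ_opt = ln(k₂/k₁)/(k₂−k₁).
= ln(1.79/0.469)/(1.79−0.469) = ln(3.817)/1.321 = 1.339/1.321 = 1.01 s.

1.01 s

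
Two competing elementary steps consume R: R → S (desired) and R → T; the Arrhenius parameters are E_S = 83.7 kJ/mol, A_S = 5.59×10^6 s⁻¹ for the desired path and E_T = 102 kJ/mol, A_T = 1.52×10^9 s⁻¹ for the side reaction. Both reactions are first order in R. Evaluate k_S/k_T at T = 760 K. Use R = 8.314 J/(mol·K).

Since both paths have the same order in R, the concentration cancels and S_{S/T} = k_S/k_T = (A_S/A_T)·exp[(E_T−E_S)/(RT)].
(E_T−E_S)/(RT) = (102−83.7)×10³/(8.314×760) = 18300/6319 = 2.896.
k_S/k_T = (5.59×10^6/1.52×10^9)·exp(2.896) = 0.003678 × 18.11 = 0.0666.

0.0666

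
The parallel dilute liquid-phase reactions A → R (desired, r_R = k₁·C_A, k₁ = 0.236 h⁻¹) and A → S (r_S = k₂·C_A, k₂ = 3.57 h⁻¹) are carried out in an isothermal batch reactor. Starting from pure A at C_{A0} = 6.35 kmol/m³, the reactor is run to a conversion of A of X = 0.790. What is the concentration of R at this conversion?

0.311 kmol/m³

C_A = C_{A0}(1−X) = 1.333 kmol/m³.
Both paths are first order in A, so the instantaneous fraction to R is constant: dC_R/d(−C_A) = k₁/(k₁+k₂) = 0.06201.
C_R = 0.06201·(C_{A0}−C_A) = 0.06201×5.016 = 0.311 kmol/m³.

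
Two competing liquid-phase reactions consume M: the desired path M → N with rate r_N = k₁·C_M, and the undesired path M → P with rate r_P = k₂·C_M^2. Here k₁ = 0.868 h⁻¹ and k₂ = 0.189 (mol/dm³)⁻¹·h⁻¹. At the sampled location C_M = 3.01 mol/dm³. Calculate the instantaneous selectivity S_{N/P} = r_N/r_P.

1.53

S_{N/P} = r_N/r_P = (k₁·C_M)/(k₂·C_M^2) = (k₁/k₂)·C_M⁻¹.
= (0.868×3.010) / (0.189×3.010^2) = 2.613/1.712 = 1.53.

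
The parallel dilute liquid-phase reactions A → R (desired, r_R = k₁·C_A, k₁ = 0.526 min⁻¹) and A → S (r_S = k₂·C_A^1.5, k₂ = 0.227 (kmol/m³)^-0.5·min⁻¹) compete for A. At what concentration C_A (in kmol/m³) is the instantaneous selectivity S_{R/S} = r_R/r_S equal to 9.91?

S_{R/S} = (k₁/k₂)·C_A^-0.5 ⇒ C_A = (S·k₂/k₁)^(-2).
= (9.91×0.227/0.526)^(-2) = (4.277)^(-2) = 0.0547 kmol/m³.

0.0547 kmol/m³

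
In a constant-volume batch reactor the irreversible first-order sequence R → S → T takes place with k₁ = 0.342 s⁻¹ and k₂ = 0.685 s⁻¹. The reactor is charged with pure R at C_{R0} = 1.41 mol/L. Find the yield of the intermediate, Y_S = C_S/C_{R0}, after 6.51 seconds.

0.0961

The intermediate concentration in a first-order A→B→C sequence is C_S = k₁C_{R0}(e^(−k₁t) − e^(−k₂t))/(k₂−k₁).
e^(−k₁t) = e^(−0.342×6.51) = e^(−2.226) = 0.1079; e^(−k₂t) = e^(−4.459) = 0.01157.
C_S = 0.342×1.41/(0.685−0.342) × (0.1079−0.01157) = 1.406×0.09634 = 0.1354 mol/L.
Y_S = C_S/C_{R0} = 0.1354/1.41 = 0.0961.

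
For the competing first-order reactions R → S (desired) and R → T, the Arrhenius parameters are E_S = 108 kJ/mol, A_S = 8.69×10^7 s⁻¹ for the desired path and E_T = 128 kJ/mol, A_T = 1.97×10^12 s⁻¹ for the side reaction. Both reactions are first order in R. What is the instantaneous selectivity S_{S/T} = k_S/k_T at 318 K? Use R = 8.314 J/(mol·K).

Since both paths have the same order in R, the concentration cancels and S_{S/T} = k_S/k_T = (A_S/A_T)·exp[(E_T−E_S)/(RT)].
(E_T−E_S)/(RT) = (128−108)×10³/(8.314×318) = 20000/2644 = 7.565.
k_S/k_T = (8.69×10^7/1.97×10^12)·exp(7.565) = 4.411×10^-5 × 1929 = 0.0851.

0.0851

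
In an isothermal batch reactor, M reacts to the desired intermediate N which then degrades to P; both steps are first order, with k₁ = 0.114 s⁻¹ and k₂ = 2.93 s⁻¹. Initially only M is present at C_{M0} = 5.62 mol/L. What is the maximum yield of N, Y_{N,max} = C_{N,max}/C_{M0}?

At the optimum, C_{N,max}/C_{M0} = (k₁/k₂)^[k₂/(k₂−k₁)].
= (0.114/2.93)^(2.93/(2.93−0.114)) = (0.03891)^(1.040) = 0.03412.

0.0341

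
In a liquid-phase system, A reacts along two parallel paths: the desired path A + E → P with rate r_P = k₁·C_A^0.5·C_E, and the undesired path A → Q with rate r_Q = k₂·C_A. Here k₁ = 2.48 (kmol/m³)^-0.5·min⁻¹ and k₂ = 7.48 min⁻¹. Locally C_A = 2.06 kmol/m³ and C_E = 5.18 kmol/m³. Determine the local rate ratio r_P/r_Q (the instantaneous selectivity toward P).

S_{P/Q} = r_P/r_Q = (k₁·C_A^0.5·C_E)/(k₂·C_A) = (k₁/k₂)·C_A^-0.5·C_E.
= (2.48×2.060^0.5×5.180) / (7.48×2.060) = 18.44/15.41 = 1.20.

1.20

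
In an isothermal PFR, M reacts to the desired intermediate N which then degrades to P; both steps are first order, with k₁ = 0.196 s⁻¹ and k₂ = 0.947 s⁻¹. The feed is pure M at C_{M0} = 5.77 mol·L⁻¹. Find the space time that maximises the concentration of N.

Setting dC_N/dτ = 0 gives τ_opt = ln(k₂/k₁)/(k₂−k₁).
= ln(0.947/0.196)/(0.947−0.196) = ln(4.832)/0.7510 = 1.575/0.7510 = 2.10 s.

2.10 s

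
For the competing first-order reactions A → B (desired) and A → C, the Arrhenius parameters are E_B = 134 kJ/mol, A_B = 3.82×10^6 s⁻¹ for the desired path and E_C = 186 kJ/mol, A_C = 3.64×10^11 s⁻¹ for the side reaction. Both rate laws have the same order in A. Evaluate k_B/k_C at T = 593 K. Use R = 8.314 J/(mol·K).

k_B/k_C = (A_B/A_C)·exp[−(E_B−E_C)/(RT)] = (A_B/A_C)·exp[(E_C−E_B)/(RT)].
(E_C−E_B)/(RT) = (186−134)×10³/(8.314×593) = 52000/4930 = 10.55.
k_B/k_C = (3.82×10^6/3.64×10^11)·exp(10.55) = 1.049×10^-5 × 38072 = 0.400.
Since E_B < E_C, lowering the temperature improves selectivity toward B.

0.400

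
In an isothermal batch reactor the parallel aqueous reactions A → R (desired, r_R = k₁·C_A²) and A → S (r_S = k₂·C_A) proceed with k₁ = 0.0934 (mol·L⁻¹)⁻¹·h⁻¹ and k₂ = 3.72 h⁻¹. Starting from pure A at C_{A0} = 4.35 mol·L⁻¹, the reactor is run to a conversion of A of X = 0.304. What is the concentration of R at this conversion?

C_A = C_{A0}(1−X) = 3.028 mol·L⁻¹.
Along a PFR/batch, dC_S/dC_A = −r_S/(r_R+r_S) = −k₂/(k₂+k₁·C_A).
Integrating from C_{A0} to C_A: C_S = (3.72/0.0934)·ln[(3.72+0.0934·4.35)/(3.72+0.0934·3.03)] = 39.83·ln(4.126/4.003) = 1.210 mol·L⁻¹.
Then C_R = (C_{A0}−C_A) − C_S = 1.322 − 1.210 = 0.1120 mol·L⁻¹.

0.112 mol·L⁻¹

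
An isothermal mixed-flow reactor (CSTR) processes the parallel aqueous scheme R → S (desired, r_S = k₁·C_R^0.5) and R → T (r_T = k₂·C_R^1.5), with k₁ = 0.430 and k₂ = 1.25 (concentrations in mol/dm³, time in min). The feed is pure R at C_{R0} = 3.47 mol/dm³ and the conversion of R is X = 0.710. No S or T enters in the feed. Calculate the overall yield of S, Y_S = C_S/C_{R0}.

0.181

Exit C_R = C_{R0}(1−X) = 3.47×0.290 = 1.006 mol/dm³.
In a CSTR the entire volume is at exit conditions, so r_S = 0.430×1.006^0.5 = 0.4314 and r_T = 1.25×1.006^1.5 = 1.262.
Fraction of consumed R going to S: r_S/(r_S+r_T) = 0.2548.
C_S = 0.2548·C_{R0}·X = 0.2548×3.47×0.710 = 0.628 mol/dm³; Y_S = C_S/C_{R0} = 0.181.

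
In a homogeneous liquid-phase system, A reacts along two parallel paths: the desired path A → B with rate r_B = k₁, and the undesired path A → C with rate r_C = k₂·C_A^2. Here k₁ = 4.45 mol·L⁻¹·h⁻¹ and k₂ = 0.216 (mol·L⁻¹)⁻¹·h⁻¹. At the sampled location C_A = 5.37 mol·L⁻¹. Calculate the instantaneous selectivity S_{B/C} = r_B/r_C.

0.714

S_{B/C} = r_B/r_C = (k₁)/(k₂·C_A^2) = (k₁/k₂)·C_A^-2.
= (4.45) / (0.216×5.370^2) = 4.450/6.229 = 0.714.
The undesired path is higher order in A, so low C_A (CSTR or dilute feed) favours B.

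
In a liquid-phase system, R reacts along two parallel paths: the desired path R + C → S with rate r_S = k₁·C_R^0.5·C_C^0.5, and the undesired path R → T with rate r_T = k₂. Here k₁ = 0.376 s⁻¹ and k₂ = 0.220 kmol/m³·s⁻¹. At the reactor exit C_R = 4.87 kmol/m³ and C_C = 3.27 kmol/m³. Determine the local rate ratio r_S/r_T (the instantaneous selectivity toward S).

6.82

S_{S/T} = r_S/r_T = (k₁·C_R^0.5·C_C^0.5)/(k₂) = (k₁/k₂)·C_R^0.5·C_C^0.5.
= (0.376×4.870^0.5×3.270^0.5) / (0.220) = 1.500/0.2200 = 6.82.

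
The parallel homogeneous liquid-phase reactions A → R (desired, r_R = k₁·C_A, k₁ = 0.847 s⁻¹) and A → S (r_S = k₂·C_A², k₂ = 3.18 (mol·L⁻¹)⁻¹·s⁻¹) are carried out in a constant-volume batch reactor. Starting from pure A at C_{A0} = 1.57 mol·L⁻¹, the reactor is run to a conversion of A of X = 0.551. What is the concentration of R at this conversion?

0.170 mol·L⁻¹

C_A = C_{A0}(1−X) = 0.7049 mol·L⁻¹.
Along a PFR/batch, dC_R/dC_A = −r_R/(r_R+r_S) = −k₁/(k₁+k₂·C_A).
Integrating from C_{A0} to C_A: C_R = (0.847/3.18)·ln[(0.847+3.18·1.57)/(0.847+3.18·0.705)] = 0.2664·ln(5.840/3.089) = 0.1696 mol·L⁻¹.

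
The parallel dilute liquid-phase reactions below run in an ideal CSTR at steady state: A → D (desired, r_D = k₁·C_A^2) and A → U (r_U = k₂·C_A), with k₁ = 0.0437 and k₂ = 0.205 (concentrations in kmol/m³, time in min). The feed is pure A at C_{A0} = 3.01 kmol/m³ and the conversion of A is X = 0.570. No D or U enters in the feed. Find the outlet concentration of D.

Exit C_A = C_{A0}(1−X) = 3.01×0.430 = 1.294 kmol/m³.
A CSTR operates uniformly at the exit composition, giving r_D = 0.07321 and r_U = 0.2653 (each k·C_A^n at C_A = 1.294).
Fraction of consumed A going to D: r_D/(r_D+r_U) = 0.2162.
C_D = 0.2162·C_{A0}·X = 0.2162×3.01×0.570 = 0.371 kmol/m³.

0.371 kmol/m³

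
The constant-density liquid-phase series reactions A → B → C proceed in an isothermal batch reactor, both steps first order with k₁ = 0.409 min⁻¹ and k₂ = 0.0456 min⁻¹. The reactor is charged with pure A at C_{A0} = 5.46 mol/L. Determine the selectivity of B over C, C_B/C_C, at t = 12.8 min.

1.67

The intermediate concentration in a first-order A→B→C sequence is C_B = k₁C_{A0}(e^(−k₁t) − e^(−k₂t))/(k₂−k₁).
e^(−k₁t) = e^(−0.409×12.8) = e^(−5.235) = 0.005326; e^(−k₂t) = e^(−0.5837) = 0.5578.
C_B = 0.409×5.46/(0.0456−0.409) × (0.005326−0.5578) = (-6.145)×(-0.5525) = 3.395 mol/L.
C_A = C_{A0}e^(−k₁t) = 0.02908 mol/L, so C_C = C_{A0}−C_A−C_B = 2.036 mol/L; C_B/C_C = 1.67.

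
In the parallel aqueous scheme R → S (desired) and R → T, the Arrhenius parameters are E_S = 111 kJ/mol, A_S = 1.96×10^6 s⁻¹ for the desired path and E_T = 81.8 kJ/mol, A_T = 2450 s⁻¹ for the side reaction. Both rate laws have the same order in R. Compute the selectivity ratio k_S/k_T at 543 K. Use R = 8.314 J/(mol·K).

k_S/k_T = (A_S/A_T)·exp[−(E_S−E_T)/(RT)] = (A_S/A_T)·exp[(E_T−E_S)/(RT)].
(E_T−E_S)/(RT) = (81.8−111)×10³/(8.314×543) = -29200/4515 = -6.468.
k_S/k_T = (1.96×10^6/2450)·exp(-6.468) = 800.0 × 0.001552 = 1.24.

1.24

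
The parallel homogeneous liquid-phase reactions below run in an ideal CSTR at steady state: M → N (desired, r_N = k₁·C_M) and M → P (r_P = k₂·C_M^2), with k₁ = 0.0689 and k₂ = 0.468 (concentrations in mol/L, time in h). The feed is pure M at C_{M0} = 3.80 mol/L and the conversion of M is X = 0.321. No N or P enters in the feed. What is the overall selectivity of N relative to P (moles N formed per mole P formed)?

0.0571

Exit C_M = C_{M0}(1−X) = 3.80×0.679 = 2.580 mol/L.
Rates in a CSTR are evaluated at the outlet concentration: r_N = 0.0689×2.580 = 0.1778, r_P = 0.468×2.580^2 = 3.116.
Overall selectivity = C_N/C_P = r_Nτ/(r_Pτ) = r_N/r_P = 0.0571.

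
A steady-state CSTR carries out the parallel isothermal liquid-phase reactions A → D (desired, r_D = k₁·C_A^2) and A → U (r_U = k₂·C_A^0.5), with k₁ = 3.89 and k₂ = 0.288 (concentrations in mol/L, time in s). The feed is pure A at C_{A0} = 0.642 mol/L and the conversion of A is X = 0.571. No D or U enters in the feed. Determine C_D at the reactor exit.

0.242 mol/L

Exit C_A = C_{A0}(1−X) = 0.642×0.429 = 0.2754 mol/L.
In a CSTR the entire volume is at exit conditions, so r_D = 3.89×0.2754^2 = 0.2951 and r_U = 0.288×0.2754^0.5 = 0.1511.
Fraction of consumed A going to D: r_D/(r_D+r_U) = 0.6613.
C_D = 0.6613·C_{A0}·X = 0.6613×0.642×0.571 = 0.242 mol/L.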